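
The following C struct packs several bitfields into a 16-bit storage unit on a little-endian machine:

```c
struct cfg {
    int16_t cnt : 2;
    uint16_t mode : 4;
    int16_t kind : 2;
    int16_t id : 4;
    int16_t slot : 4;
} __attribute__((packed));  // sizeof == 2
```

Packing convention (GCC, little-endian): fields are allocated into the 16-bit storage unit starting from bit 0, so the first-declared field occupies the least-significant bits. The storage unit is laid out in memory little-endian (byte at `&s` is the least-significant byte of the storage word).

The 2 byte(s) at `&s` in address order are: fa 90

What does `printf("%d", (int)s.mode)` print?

14

[0]=0xfa [1]=0x90 (little-endian) → word 0x90fa
cnt [0+:2] = (word>>0) & 0x3 = 2
mode [2+:4] = (word>>2) & 0xf = 14  ←
kind [6+:2] = (word>>6) & 0x3 = 3
id [8+:4] = (word>>8) & 0xf = 0
slot [12+:4] = (word>>12) & 0xf = 9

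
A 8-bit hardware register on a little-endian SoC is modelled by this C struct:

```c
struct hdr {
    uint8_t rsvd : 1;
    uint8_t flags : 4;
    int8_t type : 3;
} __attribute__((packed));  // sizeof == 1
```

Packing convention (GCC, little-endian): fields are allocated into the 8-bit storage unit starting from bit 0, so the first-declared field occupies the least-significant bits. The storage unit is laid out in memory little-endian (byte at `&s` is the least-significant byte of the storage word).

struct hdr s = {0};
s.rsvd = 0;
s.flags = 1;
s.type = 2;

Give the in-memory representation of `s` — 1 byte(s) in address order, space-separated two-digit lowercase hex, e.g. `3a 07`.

42

rsvd (1b) val=0 bits=0x0 at bit 0: 0x00
flags (4b) val=1 bits=0x1 at bit 1: 0x02
type (3b) val=2 bits=0x2 at bit 5: 0x42
word = 0x42 → little-endian bytes:
  [0]=0x42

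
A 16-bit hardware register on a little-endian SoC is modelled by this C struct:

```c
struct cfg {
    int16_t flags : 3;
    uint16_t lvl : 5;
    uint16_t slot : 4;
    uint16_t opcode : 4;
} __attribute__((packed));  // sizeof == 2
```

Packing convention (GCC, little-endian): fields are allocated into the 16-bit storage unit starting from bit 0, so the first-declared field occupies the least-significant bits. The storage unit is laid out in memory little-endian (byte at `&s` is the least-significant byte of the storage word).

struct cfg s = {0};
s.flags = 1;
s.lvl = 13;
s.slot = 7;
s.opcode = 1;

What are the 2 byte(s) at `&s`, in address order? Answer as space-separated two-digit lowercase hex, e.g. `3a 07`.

flags (3b) val=1 bits=0x1 at bit 0: 0x0001
lvl (5b) val=13 bits=0xd at bit 3: 0x0069
slot (4b) val=7 bits=0x7 at bit 8: 0x0769
opcode (4b) val=1 bits=0x1 at bit 12: 0x1769
word = 0x1769 → little-endian bytes:
  [0]=0x69  [1]=0x17

69 17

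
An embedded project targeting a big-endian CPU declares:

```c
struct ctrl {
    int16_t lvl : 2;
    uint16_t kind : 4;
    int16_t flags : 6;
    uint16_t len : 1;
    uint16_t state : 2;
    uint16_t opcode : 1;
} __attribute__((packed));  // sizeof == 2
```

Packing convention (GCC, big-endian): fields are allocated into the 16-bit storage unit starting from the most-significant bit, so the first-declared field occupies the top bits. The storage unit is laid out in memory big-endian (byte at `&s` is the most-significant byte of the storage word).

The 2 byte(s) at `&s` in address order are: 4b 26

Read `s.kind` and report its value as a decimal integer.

[0]=0x4b [1]=0x26 (big-endian) → word 0x4b26
lvl:2 @ bit 14 → (0x4b26>>14)&0x3 = 0x1
kind:4 @ bit 10 → (0x4b26>>10)&0xf = 0x2  ←
flags:6 @ bit 4 → (0x4b26>>4)&0x3f = 0x32
len:1 @ bit 3 → (0x4b26>>3)&0x1 = 0x0
state:2 @ bit 1 → (0x4b26>>1)&0x3 = 0x3
opcode:1 @ bit 0 → (0x4b26>>0)&0x1 = 0x0

2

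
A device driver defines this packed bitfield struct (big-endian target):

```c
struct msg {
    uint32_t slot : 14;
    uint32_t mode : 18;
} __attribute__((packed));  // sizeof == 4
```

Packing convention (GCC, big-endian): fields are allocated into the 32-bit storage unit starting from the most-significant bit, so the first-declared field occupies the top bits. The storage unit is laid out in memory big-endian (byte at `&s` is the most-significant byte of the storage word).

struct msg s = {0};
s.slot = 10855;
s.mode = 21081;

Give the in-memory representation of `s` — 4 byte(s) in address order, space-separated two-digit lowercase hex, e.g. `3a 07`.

slot (14b) val=10855 bits=0x2a67 at bit 18: 0xa99c0000
mode (18b) val=21081 bits=0x5259 at bit 0: 0xa99c5259
word = 0xa99c5259 → big-endian bytes:
  [0]=0xa9  [1]=0x9c  [2]=0x52  [3]=0x59

a9 9c 52 59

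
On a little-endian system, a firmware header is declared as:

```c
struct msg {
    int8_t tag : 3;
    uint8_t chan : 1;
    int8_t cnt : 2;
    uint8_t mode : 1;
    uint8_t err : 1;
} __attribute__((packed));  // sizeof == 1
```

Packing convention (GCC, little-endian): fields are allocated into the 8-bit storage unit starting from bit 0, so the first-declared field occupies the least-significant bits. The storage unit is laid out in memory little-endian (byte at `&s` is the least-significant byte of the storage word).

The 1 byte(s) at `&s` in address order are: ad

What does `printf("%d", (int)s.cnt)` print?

[0]=0xad (little-endian) → word 0xad
tag [0+:3] = (word>>0) & 0x7 = 5
chan [3+:1] = (word>>3) & 0x1 = 1
cnt [4+:2] = (word>>4) & 0x3 = 2  ←
mode [6+:1] = (word>>6) & 0x1 = 0
err [7+:1] = (word>>7) & 0x1 = 1
cnt signed 2b, MSB=1: 2 - 4 = -2

-2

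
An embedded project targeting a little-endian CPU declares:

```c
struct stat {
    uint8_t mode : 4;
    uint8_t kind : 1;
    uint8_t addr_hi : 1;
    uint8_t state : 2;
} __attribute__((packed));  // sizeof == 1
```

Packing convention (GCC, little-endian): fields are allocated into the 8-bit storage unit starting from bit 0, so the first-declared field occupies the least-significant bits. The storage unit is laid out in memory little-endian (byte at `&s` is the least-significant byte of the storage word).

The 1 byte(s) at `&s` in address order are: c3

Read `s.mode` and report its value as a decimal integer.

[0]=0xc3 (little-endian) → word 0xc3
mode:4 @ bit 0 → (0xc3>>0)&0xf = 0x3  ←
kind:1 @ bit 4 → (0xc3>>4)&0x1 = 0x0
addr_hi:1 @ bit 5 → (0xc3>>5)&0x1 = 0x0
state:2 @ bit 6 → (0xc3>>6)&0x3 = 0x3

3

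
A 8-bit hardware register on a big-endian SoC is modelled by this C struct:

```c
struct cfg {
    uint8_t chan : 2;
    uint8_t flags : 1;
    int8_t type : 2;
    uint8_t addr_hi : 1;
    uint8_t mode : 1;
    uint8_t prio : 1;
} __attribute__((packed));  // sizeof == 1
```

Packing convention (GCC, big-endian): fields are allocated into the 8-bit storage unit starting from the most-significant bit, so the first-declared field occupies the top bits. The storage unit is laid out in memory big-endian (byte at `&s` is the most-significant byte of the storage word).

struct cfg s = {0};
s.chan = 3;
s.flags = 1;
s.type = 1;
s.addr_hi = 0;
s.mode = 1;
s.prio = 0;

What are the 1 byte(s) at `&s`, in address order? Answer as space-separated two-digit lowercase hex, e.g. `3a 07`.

[6+:2] chan=3 & 0x3 = 0x3; word=0xc0
[5+:1] flags=1 & 0x1 = 0x1; word=0xe0
[3+:2] type=1 & 0x3 = 0x1; word=0xe8
[2+:1] addr_hi=0 & 0x1 = 0x0; word=0xe8
[1+:1] mode=1 & 0x1 = 0x1; word=0xea
[0+:1] prio=0 & 0x1 = 0x0; word=0xea
word = 0xea → big-endian bytes:
  [0]=0xea

ea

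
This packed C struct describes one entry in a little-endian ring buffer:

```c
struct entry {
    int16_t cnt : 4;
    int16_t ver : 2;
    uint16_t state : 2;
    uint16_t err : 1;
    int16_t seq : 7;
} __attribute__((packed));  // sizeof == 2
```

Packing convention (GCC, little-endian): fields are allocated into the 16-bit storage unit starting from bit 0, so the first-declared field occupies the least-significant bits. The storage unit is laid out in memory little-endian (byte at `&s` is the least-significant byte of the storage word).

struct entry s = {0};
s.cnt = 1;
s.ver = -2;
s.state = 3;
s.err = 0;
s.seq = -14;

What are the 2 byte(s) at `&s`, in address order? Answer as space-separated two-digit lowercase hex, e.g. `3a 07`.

e1 e4

cnt:4 = 1 → 0x1 << 0 → word 0x0001
ver:2 = -2 → 0x2 << 4 → word 0x0021
state:2 = 3 → 0x3 << 6 → word 0x00e1
err:1 = 0 → 0x0 << 8 → word 0x00e1
seq:7 = -14 → 0x72 << 9 → word 0xe4e1
word = 0xe4e1 → little-endian bytes:
  [0]=0xe1  [1]=0xe4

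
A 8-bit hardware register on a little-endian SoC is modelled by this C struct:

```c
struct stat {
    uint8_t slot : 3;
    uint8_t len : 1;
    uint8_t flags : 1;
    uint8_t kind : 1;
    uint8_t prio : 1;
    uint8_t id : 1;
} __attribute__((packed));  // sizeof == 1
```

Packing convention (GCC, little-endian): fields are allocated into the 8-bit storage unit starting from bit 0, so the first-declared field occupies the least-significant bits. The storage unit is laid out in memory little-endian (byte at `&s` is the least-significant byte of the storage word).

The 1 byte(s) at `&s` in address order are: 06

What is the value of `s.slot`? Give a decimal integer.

[0]=0x06 (little-endian) → word 0x06
slot [0+:3] = (word>>0) & 0x7 = 6  ←
len [3+:1] = (word>>3) & 0x1 = 0
flags [4+:1] = (word>>4) & 0x1 = 0
kind [5+:1] = (word>>5) & 0x1 = 0
prio [6+:1] = (word>>6) & 0x1 = 0
id [7+:1] = (word>>7) & 0x1 = 0

6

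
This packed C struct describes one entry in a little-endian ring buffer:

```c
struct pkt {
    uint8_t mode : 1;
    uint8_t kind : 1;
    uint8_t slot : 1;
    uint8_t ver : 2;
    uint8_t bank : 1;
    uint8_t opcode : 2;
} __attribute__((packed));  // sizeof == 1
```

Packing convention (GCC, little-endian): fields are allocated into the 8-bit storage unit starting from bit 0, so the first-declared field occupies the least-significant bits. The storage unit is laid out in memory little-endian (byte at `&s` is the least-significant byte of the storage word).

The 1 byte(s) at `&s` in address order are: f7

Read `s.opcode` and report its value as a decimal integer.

[0]=0xf7 (little-endian) → word 0xf7
mode [0+:1] = (word>>0) & 0x1 = 1
kind [1+:1] = (word>>1) & 0x1 = 1
slot [2+:1] = (word>>2) & 0x1 = 1
ver [3+:2] = (word>>3) & 0x3 = 2
bank [5+:1] = (word>>5) & 0x1 = 1
opcode [6+:2] = (word>>6) & 0x3 = 3  ←

3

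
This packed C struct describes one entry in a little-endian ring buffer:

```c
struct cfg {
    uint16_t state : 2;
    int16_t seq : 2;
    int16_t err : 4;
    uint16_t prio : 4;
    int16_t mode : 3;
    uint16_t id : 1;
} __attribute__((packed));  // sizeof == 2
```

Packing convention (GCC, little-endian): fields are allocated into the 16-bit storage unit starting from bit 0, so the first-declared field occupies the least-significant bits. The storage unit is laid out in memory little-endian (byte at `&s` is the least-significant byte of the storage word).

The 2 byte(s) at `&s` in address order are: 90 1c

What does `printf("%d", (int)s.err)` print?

[0]=0x90 [1]=0x1c (little-endian) → word 0x1c90
state [0+:2] = (word>>0) & 0x3 = 0
seq [2+:2] = (word>>2) & 0x3 = 0
err [4+:4] = (word>>4) & 0xf = 9  ←
prio [8+:4] = (word>>8) & 0xf = 12
mode [12+:3] = (word>>12) & 0x7 = 1
id [15+:1] = (word>>15) & 0x1 = 0
err signed 4b, MSB=1: 9 - 16 = -7

-7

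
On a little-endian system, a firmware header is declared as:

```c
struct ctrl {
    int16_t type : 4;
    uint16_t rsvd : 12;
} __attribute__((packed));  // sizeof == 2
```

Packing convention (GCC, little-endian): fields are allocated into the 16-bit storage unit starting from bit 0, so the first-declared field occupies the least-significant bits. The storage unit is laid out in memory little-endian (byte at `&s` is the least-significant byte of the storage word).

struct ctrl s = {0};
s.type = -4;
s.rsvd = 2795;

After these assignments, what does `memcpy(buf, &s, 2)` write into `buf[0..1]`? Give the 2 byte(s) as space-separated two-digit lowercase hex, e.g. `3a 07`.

type:4 = -4 → 0xc << 0 → word 0x000c
rsvd:12 = 2795 → 0xaeb << 4 → word 0xaebc
word = 0xaebc → little-endian bytes:
  [0]=0xbc  [1]=0xae

bc ae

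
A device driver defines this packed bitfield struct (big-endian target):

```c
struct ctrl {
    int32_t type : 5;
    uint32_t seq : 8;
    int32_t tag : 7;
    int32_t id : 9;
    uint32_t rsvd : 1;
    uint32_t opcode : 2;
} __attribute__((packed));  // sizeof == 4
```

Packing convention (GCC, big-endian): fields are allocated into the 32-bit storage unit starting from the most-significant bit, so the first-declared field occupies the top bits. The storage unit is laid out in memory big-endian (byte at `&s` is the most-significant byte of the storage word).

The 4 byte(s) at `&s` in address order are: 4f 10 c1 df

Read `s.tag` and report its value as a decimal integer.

[0]=0x4f [1]=0x10 [2]=0xc1 [3]=0xdf (big-endian) → word 0x4f10c1df
type [27+:5] = (word>>27) & 0x1f = 9
seq [19+:8] = (word>>19) & 0xff = 226
tag [12+:7] = (word>>12) & 0x7f = 12  ←
id [3+:9] = (word>>3) & 0x1ff = 59
rsvd [2+:1] = (word>>2) & 0x1 = 1
opcode [0+:2] = (word>>0) & 0x3 = 3
tag signed 7b, MSB=0: value = 12

12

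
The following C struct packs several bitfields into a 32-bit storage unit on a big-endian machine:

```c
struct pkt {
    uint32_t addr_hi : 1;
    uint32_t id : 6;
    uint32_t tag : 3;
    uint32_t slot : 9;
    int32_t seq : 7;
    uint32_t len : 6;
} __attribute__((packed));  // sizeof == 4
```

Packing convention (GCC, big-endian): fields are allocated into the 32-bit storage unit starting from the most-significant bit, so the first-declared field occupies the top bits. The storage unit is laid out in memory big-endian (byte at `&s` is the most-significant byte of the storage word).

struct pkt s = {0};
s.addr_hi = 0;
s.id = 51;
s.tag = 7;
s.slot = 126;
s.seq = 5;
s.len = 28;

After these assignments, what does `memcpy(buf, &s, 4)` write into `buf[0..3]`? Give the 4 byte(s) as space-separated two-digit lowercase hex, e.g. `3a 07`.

67 cf c1 5c

addr_hi (1b) val=0 bits=0x0 at bit 31: 0x00000000
id (6b) val=51 bits=0x33 at bit 25: 0x66000000
tag (3b) val=7 bits=0x7 at bit 22: 0x67c00000
slot (9b) val=126 bits=0x7e at bit 13: 0x67cfc000
seq (7b) val=5 bits=0x5 at bit 6: 0x67cfc140
len (6b) val=28 bits=0x1c at bit 0: 0x67cfc15c
word = 0x67cfc15c → big-endian bytes:
  [0]=0x67  [1]=0xcf  [2]=0xc1  [3]=0x5c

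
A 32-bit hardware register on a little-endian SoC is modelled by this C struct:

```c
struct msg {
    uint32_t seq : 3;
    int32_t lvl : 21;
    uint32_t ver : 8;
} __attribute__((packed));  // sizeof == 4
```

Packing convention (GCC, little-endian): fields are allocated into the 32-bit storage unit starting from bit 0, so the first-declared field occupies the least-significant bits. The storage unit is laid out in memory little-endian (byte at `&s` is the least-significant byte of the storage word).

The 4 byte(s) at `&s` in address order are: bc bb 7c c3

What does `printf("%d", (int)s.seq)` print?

4

[0]=0xbc [1]=0xbb [2]=0x7c [3]=0xc3 (little-endian) → word 0xc37cbbbc
seq:3 @ bit 0 → (0xc37cbbbc>>0)&0x7 = 0x4  ←
lvl:21 @ bit 3 → (0xc37cbbbc>>3)&0x1fffff = 0xf9777
ver:8 @ bit 24 → (0xc37cbbbc>>24)&0xff = 0xc3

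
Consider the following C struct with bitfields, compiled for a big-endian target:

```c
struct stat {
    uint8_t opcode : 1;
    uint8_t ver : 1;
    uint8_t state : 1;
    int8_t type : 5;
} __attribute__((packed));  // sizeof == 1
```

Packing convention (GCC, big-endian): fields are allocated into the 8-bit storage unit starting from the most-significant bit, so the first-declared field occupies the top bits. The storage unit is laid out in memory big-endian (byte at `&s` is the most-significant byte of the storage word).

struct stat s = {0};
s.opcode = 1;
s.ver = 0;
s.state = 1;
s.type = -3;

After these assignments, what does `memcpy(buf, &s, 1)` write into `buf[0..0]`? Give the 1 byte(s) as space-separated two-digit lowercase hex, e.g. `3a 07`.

[7+:1] opcode=1 & 0x1 = 0x1; word=0x80
[6+:1] ver=0 & 0x1 = 0x0; word=0x80
[5+:1] state=1 & 0x1 = 0x1; word=0xa0
[0+:5] type=-3 & 0x1f = 0x1d; word=0xbd
word = 0xbd → big-endian bytes:
  [0]=0xbd

bd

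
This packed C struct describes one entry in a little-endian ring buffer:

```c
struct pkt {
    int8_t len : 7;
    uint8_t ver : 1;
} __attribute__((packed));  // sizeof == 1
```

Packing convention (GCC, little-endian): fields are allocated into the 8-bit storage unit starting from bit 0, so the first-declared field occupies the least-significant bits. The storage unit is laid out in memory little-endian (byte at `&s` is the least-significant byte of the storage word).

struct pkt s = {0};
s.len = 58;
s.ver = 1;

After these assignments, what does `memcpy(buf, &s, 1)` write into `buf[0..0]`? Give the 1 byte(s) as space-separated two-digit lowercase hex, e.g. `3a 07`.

[0+:7] len=58 & 0x7f = 0x3a; word=0x3a
[7+:1] ver=1 & 0x1 = 0x1; word=0xba
word = 0xba → little-endian bytes:
  [0]=0xba

ba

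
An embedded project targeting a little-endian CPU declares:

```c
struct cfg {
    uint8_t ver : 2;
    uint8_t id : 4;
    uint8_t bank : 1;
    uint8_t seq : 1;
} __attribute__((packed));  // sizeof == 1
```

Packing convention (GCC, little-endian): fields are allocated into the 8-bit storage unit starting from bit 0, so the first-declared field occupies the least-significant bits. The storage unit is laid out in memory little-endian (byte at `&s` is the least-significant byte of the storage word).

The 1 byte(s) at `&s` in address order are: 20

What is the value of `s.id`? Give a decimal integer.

[0]=0x20 (little-endian) → word 0x20
ver:2 @ bit 0 → (0x20>>0)&0x3 = 0x0
id:4 @ bit 2 → (0x20>>2)&0xf = 0x8  ←
bank:1 @ bit 6 → (0x20>>6)&0x1 = 0x0
seq:1 @ bit 7 → (0x20>>7)&0x1 = 0x0

8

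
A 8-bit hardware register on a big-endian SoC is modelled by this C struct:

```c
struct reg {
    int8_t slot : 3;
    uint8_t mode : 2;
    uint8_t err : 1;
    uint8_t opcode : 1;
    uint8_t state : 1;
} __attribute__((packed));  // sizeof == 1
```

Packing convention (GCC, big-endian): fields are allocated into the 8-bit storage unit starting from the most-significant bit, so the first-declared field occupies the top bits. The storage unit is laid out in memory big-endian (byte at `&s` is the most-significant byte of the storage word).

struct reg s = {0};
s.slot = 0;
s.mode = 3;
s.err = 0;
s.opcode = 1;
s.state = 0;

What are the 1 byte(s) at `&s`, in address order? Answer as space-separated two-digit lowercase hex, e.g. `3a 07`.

1a

slot (3b) val=0 bits=0x0 at bit 5: 0x00
mode (2b) val=3 bits=0x3 at bit 3: 0x18
err (1b) val=0 bits=0x0 at bit 2: 0x18
opcode (1b) val=1 bits=0x1 at bit 1: 0x1a
state (1b) val=0 bits=0x0 at bit 0: 0x1a
word = 0x1a → big-endian bytes:
  [0]=0x1a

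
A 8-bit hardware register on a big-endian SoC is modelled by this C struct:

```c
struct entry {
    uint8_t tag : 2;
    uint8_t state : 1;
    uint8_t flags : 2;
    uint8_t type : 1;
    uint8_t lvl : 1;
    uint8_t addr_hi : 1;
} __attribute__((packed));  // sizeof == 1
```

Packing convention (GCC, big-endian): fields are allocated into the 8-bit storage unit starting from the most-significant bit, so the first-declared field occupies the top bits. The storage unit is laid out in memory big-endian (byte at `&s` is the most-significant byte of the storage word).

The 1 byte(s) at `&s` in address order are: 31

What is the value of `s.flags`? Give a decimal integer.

2

[0]=0x31 (big-endian) → word 0x31
tag [6+:2] = (word>>6) & 0x3 = 0
state [5+:1] = (word>>5) & 0x1 = 1
flags [3+:2] = (word>>3) & 0x3 = 2  ←
type [2+:1] = (word>>2) & 0x1 = 0
lvl [1+:1] = (word>>1) & 0x1 = 0
addr_hi [0+:1] = (word>>0) & 0x1 = 1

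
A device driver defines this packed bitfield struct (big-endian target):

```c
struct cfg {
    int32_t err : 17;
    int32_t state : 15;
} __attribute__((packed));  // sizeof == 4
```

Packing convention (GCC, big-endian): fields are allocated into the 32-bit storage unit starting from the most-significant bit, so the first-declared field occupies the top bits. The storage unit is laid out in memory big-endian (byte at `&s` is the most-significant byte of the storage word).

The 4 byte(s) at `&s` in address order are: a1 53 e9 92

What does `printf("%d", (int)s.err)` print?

-48473

[0]=0xa1 [1]=0x53 [2]=0xe9 [3]=0x92 (big-endian) → word 0xa153e992
err [15+:17] = (word>>15) & 0x1ffff = 82599  ←
state [0+:15] = (word>>0) & 0x7fff = 27026
err signed 17b, MSB=1: 82599 - 131072 = -48473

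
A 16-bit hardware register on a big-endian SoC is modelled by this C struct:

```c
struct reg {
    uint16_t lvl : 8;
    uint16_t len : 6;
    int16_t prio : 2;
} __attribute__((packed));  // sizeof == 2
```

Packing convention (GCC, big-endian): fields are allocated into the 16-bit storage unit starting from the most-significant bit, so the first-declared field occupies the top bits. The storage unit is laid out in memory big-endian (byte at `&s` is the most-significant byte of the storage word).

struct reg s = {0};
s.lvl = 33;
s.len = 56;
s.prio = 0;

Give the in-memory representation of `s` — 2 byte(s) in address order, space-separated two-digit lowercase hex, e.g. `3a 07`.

21 e0

lvl (8b) val=33 bits=0x21 at bit 8: 0x2100
len (6b) val=56 bits=0x38 at bit 2: 0x21e0
prio (2b) val=0 bits=0x0 at bit 0: 0x21e0
word = 0x21e0 → big-endian bytes:
  [0]=0x21  [1]=0xe0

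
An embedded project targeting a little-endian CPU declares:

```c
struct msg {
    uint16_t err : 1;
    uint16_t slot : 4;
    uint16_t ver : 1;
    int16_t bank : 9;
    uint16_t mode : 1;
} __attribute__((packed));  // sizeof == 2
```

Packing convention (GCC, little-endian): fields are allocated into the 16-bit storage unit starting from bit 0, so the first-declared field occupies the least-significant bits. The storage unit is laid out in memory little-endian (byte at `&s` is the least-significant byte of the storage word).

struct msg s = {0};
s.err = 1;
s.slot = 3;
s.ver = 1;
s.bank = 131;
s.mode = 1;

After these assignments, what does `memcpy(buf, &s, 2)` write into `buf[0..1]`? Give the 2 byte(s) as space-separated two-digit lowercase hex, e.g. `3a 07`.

e7 a0

err:1 = 1 → 0x1 << 0 → word 0x0001
slot:4 = 3 → 0x3 << 1 → word 0x0007
ver:1 = 1 → 0x1 << 5 → word 0x0027
bank:9 = 131 → 0x83 << 6 → word 0x20e7
mode:1 = 1 → 0x1 << 15 → word 0xa0e7
word = 0xa0e7 → little-endian bytes:
  [0]=0xe7  [1]=0xa0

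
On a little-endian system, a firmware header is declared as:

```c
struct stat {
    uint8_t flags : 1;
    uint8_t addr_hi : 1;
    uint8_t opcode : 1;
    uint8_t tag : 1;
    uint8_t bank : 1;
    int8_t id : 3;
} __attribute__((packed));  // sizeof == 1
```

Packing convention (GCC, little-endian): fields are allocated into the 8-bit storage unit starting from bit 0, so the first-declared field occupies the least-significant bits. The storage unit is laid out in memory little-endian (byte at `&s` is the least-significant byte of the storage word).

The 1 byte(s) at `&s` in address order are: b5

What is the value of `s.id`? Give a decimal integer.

[0]=0xb5 (little-endian) → word 0xb5
flags:1 @ bit 0 → (0xb5>>0)&0x1 = 0x1
addr_hi:1 @ bit 1 → (0xb5>>1)&0x1 = 0x0
opcode:1 @ bit 2 → (0xb5>>2)&0x1 = 0x1
tag:1 @ bit 3 → (0xb5>>3)&0x1 = 0x0
bank:1 @ bit 4 → (0xb5>>4)&0x1 = 0x1
id:3 @ bit 5 → (0xb5>>5)&0x7 = 0x5  ←
id signed 3b, MSB=1: 5 - 8 = -3

-3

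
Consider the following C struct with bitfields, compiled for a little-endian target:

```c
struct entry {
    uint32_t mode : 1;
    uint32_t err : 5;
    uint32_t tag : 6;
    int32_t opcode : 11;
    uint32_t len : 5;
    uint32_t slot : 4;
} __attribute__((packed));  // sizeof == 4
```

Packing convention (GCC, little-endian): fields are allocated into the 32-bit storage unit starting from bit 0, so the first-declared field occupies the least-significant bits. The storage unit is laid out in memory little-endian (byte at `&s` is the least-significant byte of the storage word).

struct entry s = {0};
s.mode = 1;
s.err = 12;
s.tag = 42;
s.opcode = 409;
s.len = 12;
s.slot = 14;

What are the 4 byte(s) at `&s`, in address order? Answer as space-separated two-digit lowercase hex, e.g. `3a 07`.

mode (1b) val=1 bits=0x1 at bit 0: 0x00000001
err (5b) val=12 bits=0xc at bit 1: 0x00000019
tag (6b) val=42 bits=0x2a at bit 6: 0x00000a99
opcode (11b) val=409 bits=0x199 at bit 12: 0x00199a99
len (5b) val=12 bits=0xc at bit 23: 0x06199a99
slot (4b) val=14 bits=0xe at bit 28: 0xe6199a99
word = 0xe6199a99 → little-endian bytes:
  [0]=0x99  [1]=0x9a  [2]=0x19  [3]=0xe6

99 9a 19 e6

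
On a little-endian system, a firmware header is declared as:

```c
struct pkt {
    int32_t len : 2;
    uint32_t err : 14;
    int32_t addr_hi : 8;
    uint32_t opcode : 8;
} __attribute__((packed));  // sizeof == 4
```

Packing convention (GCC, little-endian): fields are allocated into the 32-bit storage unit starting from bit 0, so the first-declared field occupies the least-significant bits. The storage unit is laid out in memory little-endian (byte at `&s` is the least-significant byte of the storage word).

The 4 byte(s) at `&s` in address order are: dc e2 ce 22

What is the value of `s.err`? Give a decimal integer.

[0]=0xdc [1]=0xe2 [2]=0xce [3]=0x22 (little-endian) → word 0x22cee2dc
len:2 @ bit 0 → (0x22cee2dc>>0)&0x3 = 0x0
err:14 @ bit 2 → (0x22cee2dc>>2)&0x3fff = 0x38b7  ←
addr_hi:8 @ bit 16 → (0x22cee2dc>>16)&0xff = 0xce
opcode:8 @ bit 24 → (0x22cee2dc>>24)&0xff = 0x22

14519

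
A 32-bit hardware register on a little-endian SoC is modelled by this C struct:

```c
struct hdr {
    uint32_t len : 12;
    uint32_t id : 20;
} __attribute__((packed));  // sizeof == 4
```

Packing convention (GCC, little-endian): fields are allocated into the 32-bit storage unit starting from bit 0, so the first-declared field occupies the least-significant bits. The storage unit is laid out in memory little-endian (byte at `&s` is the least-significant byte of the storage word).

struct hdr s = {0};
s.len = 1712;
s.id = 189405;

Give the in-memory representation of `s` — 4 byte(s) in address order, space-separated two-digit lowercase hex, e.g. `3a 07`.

b0 d6 3d 2e

len (12b) val=1712 bits=0x6b0 at bit 0: 0x000006b0
id (20b) val=189405 bits=0x2e3dd at bit 12: 0x2e3dd6b0
word = 0x2e3dd6b0 → little-endian bytes:
  [0]=0xb0  [1]=0xd6  [2]=0x3d  [3]=0x2e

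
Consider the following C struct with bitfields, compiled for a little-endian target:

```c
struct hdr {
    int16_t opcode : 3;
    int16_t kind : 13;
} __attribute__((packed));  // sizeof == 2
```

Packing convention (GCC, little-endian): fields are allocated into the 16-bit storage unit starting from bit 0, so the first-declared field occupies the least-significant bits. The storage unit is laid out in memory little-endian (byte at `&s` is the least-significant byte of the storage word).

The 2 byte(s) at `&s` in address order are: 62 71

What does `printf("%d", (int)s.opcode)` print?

2

[0]=0x62 [1]=0x71 (little-endian) → word 0x7162
opcode:3 @ bit 0 → (0x7162>>0)&0x7 = 0x2  ←
kind:13 @ bit 3 → (0x7162>>3)&0x1fff = 0xe2c
opcode signed 3b, MSB=0: value = 2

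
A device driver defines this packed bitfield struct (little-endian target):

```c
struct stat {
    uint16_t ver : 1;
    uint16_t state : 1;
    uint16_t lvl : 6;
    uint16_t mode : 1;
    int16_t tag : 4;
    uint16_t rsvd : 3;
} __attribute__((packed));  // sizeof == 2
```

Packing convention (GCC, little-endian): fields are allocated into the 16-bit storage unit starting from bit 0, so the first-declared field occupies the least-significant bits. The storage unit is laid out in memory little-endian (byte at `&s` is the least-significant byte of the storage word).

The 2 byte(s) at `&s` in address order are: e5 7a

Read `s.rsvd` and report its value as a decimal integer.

3

[0]=0xe5 [1]=0x7a (little-endian) → word 0x7ae5
ver:1 @ bit 0 → (0x7ae5>>0)&0x1 = 0x1
state:1 @ bit 1 → (0x7ae5>>1)&0x1 = 0x0
lvl:6 @ bit 2 → (0x7ae5>>2)&0x3f = 0x39
mode:1 @ bit 8 → (0x7ae5>>8)&0x1 = 0x0
tag:4 @ bit 9 → (0x7ae5>>9)&0xf = 0xd
rsvd:3 @ bit 13 → (0x7ae5>>13)&0x7 = 0x3  ←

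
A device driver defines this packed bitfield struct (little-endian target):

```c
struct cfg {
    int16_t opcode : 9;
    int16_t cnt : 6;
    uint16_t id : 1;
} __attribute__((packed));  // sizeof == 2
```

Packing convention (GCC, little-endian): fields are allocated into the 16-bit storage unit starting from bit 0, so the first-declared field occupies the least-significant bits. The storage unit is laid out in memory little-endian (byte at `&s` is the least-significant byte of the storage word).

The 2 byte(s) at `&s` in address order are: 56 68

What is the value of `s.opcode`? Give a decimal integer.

86

[0]=0x56 [1]=0x68 (little-endian) → word 0x6856
opcode [0+:9] = (word>>0) & 0x1ff = 86  ←
cnt [9+:6] = (word>>9) & 0x3f = 52
id [15+:1] = (word>>15) & 0x1 = 0
opcode signed 9b, MSB=0: value = 86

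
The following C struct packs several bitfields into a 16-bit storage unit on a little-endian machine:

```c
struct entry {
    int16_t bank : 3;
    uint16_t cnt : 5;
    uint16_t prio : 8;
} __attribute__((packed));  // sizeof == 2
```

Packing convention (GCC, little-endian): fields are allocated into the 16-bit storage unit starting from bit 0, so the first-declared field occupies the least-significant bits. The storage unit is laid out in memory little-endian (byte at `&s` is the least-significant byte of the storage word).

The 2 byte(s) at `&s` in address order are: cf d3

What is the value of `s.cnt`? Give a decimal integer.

25

[0]=0xcf [1]=0xd3 (little-endian) → word 0xd3cf
bank [0+:3] = (word>>0) & 0x7 = 7
cnt [3+:5] = (word>>3) & 0x1f = 25  ←
prio [8+:8] = (word>>8) & 0xff = 211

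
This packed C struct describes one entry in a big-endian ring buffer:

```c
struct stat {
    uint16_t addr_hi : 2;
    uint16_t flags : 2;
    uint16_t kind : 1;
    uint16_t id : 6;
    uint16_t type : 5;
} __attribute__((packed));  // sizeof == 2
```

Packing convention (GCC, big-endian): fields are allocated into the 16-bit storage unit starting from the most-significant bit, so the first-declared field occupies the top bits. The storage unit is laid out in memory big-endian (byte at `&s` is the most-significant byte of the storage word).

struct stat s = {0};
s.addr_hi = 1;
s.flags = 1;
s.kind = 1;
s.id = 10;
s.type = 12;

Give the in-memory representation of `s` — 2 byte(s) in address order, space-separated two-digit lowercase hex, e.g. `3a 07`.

59 4c

[14+:2] addr_hi=1 & 0x3 = 0x1; word=0x4000
[12+:2] flags=1 & 0x3 = 0x1; word=0x5000
[11+:1] kind=1 & 0x1 = 0x1; word=0x5800
[5+:6] id=10 & 0x3f = 0xa; word=0x5940
[0+:5] type=12 & 0x1f = 0xc; word=0x594c
word = 0x594c → big-endian bytes:
  [0]=0x59  [1]=0x4c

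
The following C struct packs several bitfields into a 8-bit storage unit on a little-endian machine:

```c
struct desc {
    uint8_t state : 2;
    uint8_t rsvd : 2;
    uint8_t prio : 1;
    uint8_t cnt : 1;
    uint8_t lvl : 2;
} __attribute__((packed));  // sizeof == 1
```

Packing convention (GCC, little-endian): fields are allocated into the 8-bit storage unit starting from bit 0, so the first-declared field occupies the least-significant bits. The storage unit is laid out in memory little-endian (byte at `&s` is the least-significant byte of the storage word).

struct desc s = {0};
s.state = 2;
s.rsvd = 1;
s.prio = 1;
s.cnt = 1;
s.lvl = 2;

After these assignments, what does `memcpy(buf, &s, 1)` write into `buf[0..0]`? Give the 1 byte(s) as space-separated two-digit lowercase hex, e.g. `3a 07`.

[0+:2] state=2 & 0x3 = 0x2; word=0x02
[2+:2] rsvd=1 & 0x3 = 0x1; word=0x06
[4+:1] prio=1 & 0x1 = 0x1; word=0x16
[5+:1] cnt=1 & 0x1 = 0x1; word=0x36
[6+:2] lvl=2 & 0x3 = 0x2; word=0xb6
word = 0xb6 → little-endian bytes:
  [0]=0xb6

b6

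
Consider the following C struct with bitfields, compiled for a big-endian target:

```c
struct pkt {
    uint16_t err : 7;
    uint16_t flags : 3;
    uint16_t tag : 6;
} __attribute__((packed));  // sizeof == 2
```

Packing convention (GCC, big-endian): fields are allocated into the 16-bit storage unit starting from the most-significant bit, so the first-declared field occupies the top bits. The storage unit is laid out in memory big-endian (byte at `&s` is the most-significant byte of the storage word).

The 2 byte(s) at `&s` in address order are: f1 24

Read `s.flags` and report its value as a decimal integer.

4

[0]=0xf1 [1]=0x24 (big-endian) → word 0xf124
err [9+:7] = (word>>9) & 0x7f = 120
flags [6+:3] = (word>>6) & 0x7 = 4  ←
tag [0+:6] = (word>>0) & 0x3f = 36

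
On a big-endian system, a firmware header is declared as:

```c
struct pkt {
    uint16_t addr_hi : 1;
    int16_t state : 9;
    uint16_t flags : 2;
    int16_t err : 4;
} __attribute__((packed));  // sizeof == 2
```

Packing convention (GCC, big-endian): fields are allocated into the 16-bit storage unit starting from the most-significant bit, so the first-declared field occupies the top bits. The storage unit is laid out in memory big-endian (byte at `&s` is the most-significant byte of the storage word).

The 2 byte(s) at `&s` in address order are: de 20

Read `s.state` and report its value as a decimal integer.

-136

[0]=0xde [1]=0x20 (big-endian) → word 0xde20
addr_hi:1 @ bit 15 → (0xde20>>15)&0x1 = 0x1
state:9 @ bit 6 → (0xde20>>6)&0x1ff = 0x178  ←
flags:2 @ bit 4 → (0xde20>>4)&0x3 = 0x2
err:4 @ bit 0 → (0xde20>>0)&0xf = 0x0
state signed 9b, MSB=1: 376 - 512 = -136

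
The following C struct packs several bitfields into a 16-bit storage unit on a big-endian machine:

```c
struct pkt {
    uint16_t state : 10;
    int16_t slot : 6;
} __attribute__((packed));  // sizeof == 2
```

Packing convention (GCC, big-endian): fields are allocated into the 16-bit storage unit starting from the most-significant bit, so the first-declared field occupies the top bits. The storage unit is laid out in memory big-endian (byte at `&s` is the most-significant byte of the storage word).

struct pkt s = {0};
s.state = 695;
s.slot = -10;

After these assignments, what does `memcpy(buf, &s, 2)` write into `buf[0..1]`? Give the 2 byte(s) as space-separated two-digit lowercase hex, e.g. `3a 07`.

ad f6

state (10b) val=695 bits=0x2b7 at bit 6: 0xadc0
slot (6b) val=-10 bits=0x36 at bit 0: 0xadf6
word = 0xadf6 → big-endian bytes:
  [0]=0xad  [1]=0xf6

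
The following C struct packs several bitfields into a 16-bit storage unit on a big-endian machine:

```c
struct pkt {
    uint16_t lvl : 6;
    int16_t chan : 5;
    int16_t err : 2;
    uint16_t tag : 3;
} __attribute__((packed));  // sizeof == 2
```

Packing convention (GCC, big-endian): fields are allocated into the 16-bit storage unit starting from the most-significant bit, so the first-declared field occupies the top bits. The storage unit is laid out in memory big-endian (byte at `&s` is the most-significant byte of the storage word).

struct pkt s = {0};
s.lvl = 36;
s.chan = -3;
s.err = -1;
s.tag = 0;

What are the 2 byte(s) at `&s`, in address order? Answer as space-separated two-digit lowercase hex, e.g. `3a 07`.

93 b8

[10+:6] lvl=36 & 0x3f = 0x24; word=0x9000
[5+:5] chan=-3 & 0x1f = 0x1d; word=0x93a0
[3+:2] err=-1 & 0x3 = 0x3; word=0x93b8
[0+:3] tag=0 & 0x7 = 0x0; word=0x93b8
word = 0x93b8 → big-endian bytes:
  [0]=0x93  [1]=0xb8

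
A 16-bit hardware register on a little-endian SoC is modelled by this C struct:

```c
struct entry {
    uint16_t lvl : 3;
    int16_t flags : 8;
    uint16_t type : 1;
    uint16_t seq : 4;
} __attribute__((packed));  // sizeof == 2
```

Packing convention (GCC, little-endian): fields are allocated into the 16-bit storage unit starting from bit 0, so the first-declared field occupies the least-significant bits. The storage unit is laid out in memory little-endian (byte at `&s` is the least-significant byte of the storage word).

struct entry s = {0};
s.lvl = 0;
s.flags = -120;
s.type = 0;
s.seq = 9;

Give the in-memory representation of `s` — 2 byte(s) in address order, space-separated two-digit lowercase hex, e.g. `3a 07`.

[0+:3] lvl=0 & 0x7 = 0x0; word=0x0000
[3+:8] flags=-120 & 0xff = 0x88; word=0x0440
[11+:1] type=0 & 0x1 = 0x0; word=0x0440
[12+:4] seq=9 & 0xf = 0x9; word=0x9440
word = 0x9440 → little-endian bytes:
  [0]=0x40  [1]=0x94

40 94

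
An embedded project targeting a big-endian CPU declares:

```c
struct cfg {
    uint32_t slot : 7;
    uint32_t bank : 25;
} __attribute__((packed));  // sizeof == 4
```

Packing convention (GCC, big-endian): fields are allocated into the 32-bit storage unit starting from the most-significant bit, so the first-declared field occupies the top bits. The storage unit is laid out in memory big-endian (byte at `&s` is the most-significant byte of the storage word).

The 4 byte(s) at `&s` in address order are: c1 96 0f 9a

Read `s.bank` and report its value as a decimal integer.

[0]=0xc1 [1]=0x96 [2]=0x0f [3]=0x9a (big-endian) → word 0xc1960f9a
slot:7 @ bit 25 → (0xc1960f9a>>25)&0x7f = 0x60
bank:25 @ bit 0 → (0xc1960f9a>>0)&0x1ffffff = 0x1960f9a  ←

26611610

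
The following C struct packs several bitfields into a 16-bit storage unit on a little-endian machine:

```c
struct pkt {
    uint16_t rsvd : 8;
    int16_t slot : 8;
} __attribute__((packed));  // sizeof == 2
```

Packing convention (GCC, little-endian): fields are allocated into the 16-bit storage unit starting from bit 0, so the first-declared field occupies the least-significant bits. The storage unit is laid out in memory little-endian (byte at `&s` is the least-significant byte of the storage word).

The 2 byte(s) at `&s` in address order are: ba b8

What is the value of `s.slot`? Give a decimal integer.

-72

[0]=0xba [1]=0xb8 (little-endian) → word 0xb8ba
rsvd:8 @ bit 0 → (0xb8ba>>0)&0xff = 0xba
slot:8 @ bit 8 → (0xb8ba>>8)&0xff = 0xb8  ←
slot signed 8b, MSB=1: 184 - 256 = -72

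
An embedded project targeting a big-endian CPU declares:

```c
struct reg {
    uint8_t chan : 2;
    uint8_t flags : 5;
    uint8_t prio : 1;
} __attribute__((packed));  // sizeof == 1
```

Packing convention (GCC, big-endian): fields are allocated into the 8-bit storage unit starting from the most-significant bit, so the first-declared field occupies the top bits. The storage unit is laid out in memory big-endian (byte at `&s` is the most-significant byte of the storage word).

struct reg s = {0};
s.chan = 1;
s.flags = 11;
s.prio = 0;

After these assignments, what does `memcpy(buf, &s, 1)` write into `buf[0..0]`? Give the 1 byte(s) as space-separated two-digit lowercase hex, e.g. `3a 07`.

56

chan (2b) val=1 bits=0x1 at bit 6: 0x40
flags (5b) val=11 bits=0xb at bit 1: 0x56
prio (1b) val=0 bits=0x0 at bit 0: 0x56
word = 0x56 → big-endian bytes:
  [0]=0x56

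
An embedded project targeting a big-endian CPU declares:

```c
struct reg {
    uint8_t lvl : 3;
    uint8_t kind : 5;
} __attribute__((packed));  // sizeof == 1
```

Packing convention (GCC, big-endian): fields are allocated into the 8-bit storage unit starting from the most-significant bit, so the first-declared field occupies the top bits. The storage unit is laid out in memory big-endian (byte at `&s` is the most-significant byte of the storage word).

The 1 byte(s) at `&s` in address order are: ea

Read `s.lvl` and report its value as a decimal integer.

[0]=0xea (big-endian) → word 0xea
lvl:3 @ bit 5 → (0xea>>5)&0x7 = 0x7  ←
kind:5 @ bit 0 → (0xea>>0)&0x1f = 0xa

7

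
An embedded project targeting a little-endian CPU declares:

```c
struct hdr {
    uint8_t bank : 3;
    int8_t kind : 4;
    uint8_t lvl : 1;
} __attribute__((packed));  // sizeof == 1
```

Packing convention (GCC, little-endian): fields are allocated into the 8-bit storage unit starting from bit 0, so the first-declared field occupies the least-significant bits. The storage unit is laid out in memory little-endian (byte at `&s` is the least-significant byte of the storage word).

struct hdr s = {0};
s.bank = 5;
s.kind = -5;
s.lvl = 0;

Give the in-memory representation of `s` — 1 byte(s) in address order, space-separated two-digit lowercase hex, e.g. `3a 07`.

bank (3b) val=5 bits=0x5 at bit 0: 0x05
kind (4b) val=-5 bits=0xb at bit 3: 0x5d
lvl (1b) val=0 bits=0x0 at bit 7: 0x5d
word = 0x5d → little-endian bytes:
  [0]=0x5d

5d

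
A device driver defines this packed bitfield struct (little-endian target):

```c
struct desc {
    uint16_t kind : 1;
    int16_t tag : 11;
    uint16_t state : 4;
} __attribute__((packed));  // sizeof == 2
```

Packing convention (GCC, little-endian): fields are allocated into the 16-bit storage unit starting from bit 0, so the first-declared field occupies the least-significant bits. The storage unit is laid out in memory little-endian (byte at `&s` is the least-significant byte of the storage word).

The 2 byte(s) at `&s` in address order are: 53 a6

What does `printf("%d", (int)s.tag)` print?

809

[0]=0x53 [1]=0xa6 (little-endian) → word 0xa653
kind [0+:1] = (word>>0) & 0x1 = 1
tag [1+:11] = (word>>1) & 0x7ff = 809  ←
state [12+:4] = (word>>12) & 0xf = 10
tag signed 11b, MSB=0: value = 809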